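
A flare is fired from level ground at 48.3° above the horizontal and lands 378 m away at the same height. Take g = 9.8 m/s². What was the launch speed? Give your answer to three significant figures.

61.1 m/s

On level ground, R = v₀² sin(2θ) / g, so v₀ = √(R g / sin 2θ).
sin(2 × 48.3°) = 0.9934.
v₀ = √(378 × 9.8 / 0.9934) = √3729 = 61.1 m/s.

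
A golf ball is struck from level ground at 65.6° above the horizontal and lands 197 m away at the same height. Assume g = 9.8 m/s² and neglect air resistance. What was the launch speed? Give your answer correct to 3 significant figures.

50.7 m/s

On level ground, R = v₀² sin(2θ) / g, so v₀ = √(R g / sin 2θ).
sin(2 × 65.6°) = 0.7524.
v₀ = √(197 × 9.8 / 0.7524) = √2566 = 50.7 m/s.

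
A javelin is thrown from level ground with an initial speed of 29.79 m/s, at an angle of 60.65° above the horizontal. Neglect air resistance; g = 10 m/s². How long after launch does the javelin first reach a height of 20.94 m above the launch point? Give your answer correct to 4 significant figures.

v_y0 = 29.79 sin 60.65° = 25.966 m/s.
Set y = v_y0 t − ½ g t² = 20.94: 5.000 t² − 25.966 t + 20.94 = 0.
t = [25.966 ± √(674.23 − 418.80)] / 10 = (25.966 ± 15.982) / 10, giving t = 0.9984 s or t = 4.195 s.
The javelin is on the way up at the first time, so t = 0.9984 s.

0.9984 s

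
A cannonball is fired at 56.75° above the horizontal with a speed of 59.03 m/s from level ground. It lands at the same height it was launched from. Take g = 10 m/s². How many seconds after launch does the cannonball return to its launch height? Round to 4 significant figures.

9.873 s

Vertical component: v_y = 59.03 sin 56.75° = 49.366 m/s.
For a projectile landing at launch height, time of flight is t = 2 v_y / g = 2 × 49.366 / 10 = 9.873 s.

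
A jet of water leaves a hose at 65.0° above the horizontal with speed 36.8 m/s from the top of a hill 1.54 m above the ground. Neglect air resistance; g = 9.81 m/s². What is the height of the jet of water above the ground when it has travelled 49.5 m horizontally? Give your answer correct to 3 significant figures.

v_x = 36.8 cos 65.0° = 15.55 m/s, v_y0 = 36.8 sin 65.0° = 33.35 m/s.
Time to reach x = 49.5 m: t = x / v_x = 49.5 / 15.55 = 3.183 s.
y = 1.54 + v_y0 t − ½ g t² = 1.54 + 33.35×3.183 − 4.905×3.183² = 58.0 m.

58.0 m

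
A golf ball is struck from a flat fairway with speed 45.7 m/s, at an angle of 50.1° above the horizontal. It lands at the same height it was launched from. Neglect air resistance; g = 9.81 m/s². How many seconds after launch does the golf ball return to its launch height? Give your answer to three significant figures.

7.15 s

Vertical component: v_y = 45.7 sin 50.1° = 35.06 m/s.
For a projectile landing at launch height, time of flight is t = 2 v_y / g = 2 × 35.06 / 9.81 = 7.15 s.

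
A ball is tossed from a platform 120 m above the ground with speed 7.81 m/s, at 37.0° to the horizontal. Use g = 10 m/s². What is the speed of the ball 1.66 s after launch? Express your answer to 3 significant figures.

v_x = 7.81 cos 37.0° = 6.237 m/s (constant).
v_y(t) = 7.81 sin 37.0° − g t = 4.700 − 10 × 1.66 = -11.90 m/s.
Speed = √(v_x² + v_y²) = √(38.90 + 141.6) = 13.4 m/s.

13.4 m/s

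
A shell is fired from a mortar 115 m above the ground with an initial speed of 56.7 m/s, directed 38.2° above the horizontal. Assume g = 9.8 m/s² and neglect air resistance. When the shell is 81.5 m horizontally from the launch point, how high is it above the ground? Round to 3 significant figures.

163 m

v_x = 56.7 cos 38.2° = 44.56 m/s, v_y0 = 56.7 sin 38.2° = 35.06 m/s.
Time to reach x = 81.5 m: t = x / v_x = 81.5 / 44.56 = 1.829 s.
y = 115 + v_y0 t − ½ g t² = 115 + 35.06×1.829 − 4.900×1.829² = 163 m.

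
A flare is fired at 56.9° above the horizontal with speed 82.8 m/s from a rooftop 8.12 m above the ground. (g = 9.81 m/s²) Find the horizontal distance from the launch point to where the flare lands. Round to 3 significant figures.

Components: v_x = 82.8 cos 56.9° = 45.22 m/s, v_y = 82.8 sin 56.9° = 69.36 m/s.
Vertical: 0 = 8.12 + 69.36 t − ½(9.81) t² ⇒ 4.905 t² − 69.36 t − 8.12 = 0.
t = [69.36 + √(4811 + 159.3)] / 9.810 = 14.26 s.
Horizontal: R = v_x · t = 45.22 × 14.26 = 645 m.

645 m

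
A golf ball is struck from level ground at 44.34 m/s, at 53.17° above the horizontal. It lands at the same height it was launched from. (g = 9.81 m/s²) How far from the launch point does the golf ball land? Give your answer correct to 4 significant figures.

For level ground, R = v₀² sin(2θ) / g.
sin(2 × 53.17°) = sin 106.34° = 0.9596.
R = (44.34)² × 0.9596 / 9.81 = 192.3 m.

192.3 m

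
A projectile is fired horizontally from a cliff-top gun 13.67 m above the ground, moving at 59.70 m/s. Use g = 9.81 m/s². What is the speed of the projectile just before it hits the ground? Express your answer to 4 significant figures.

61.91 m/s

Fall time: t = √(2 × 13.67 / 9.81) = 1.6694 s.
At impact: v_x = 59.70 m/s (unchanged), v_y = g t = 9.81 × 1.6694 = 16.377 m/s.
Speed = √(v_x² + v_y²) = √(3564.1 + 268.21) = 61.91 m/s.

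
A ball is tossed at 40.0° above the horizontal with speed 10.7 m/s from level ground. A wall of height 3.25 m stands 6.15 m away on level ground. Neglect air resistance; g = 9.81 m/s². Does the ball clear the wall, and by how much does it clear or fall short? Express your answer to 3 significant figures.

No — it falls 0.851 m short of clearing the wall.

v_x = 10.7 cos 40.0° = 8.197 m/s; v_y0 = 10.7 sin 40.0° = 6.878 m/s.
Time to reach the wall: t = 6.15 / 8.197 = 0.7503 s.
Height at that point: y = 6.878×0.7503 − 4.905×0.7503² = 2.399 m.
That is 3.25 − 2.399 = 0.851 m below the top of the wall, so the ball does not clear it.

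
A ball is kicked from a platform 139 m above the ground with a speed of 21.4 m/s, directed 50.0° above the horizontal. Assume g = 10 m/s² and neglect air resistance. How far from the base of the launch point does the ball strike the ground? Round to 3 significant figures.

98.5 m

Components: v_x = 21.4 cos 50.0° = 13.76 m/s, v_y = 21.4 sin 50.0° = 16.39 m/s.
Vertical: 0 = 139 + 16.39 t − ½(10) t² ⇒ 5.000 t² − 16.39 t − 139 = 0.
t = [16.39 + √(268.6 + 2780)] / 10.00 = 7.160 s.
Horizontal: R = v_x · t = 13.76 × 7.160 = 98.5 m.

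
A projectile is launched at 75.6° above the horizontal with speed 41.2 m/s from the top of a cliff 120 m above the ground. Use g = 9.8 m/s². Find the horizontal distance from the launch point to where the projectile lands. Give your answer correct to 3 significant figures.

107 m

Components: v_x = 41.2 cos 75.6° = 10.25 m/s, v_y = 41.2 sin 75.6° = 39.91 m/s.
Vertical: 0 = 120 + 39.91 t − ½(9.8) t² ⇒ 4.900 t² − 39.91 t − 120 = 0.
t = [39.91 + √(1593 + 2352)] / 9.800 = 10.48 s.
Horizontal: R = v_x · t = 10.25 × 10.48 = 107 m.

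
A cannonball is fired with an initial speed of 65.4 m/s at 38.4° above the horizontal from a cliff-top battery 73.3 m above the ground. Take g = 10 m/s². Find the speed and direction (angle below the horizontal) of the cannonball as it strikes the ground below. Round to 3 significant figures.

75.8 m/s at 47.4° below the horizontal

v_x = 65.4 cos 38.4° = 51.25 m/s (constant).
|v_y| at impact = √((40.62)² + 2×10×73.3) = 55.82 m/s.
Speed = √(51.25² + 55.82²) = 75.8 m/s; angle = arctan(55.82/51.25) = 47.4° below horizontal.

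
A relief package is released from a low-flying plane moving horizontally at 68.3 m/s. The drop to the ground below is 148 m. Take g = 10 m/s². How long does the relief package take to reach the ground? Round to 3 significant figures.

The horizontal speed doesn't affect the fall. With v_y0 = 0, h = ½ g t².
t = √(2 × 148 / 10) = √29.60 = 5.44 s.

5.44 s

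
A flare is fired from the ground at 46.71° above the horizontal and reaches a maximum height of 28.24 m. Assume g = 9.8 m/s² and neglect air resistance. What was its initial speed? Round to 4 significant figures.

32.32 m/s

At maximum height v_y = 0, so (v₀ sin θ)² = 2 g H.
v₀ sin 46.71° = √(2 × 9.8 × 28.24) = 23.527 m/s.
v₀ = 23.527 / sin 46.71° = 23.527 / 0.7279 = 32.32 m/s.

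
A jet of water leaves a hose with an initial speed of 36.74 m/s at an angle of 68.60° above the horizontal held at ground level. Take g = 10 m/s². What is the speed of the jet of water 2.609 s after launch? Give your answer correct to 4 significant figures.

v_x = 36.74 cos 68.60° = 13.406 m/s (constant).
v_y(t) = 36.74 sin 68.60° − g t = 34.207 − 10 × 2.609 = 8.1170 m/s.
Speed = √(v_x² + v_y²) = √(179.72 + 65.886) = 15.67 m/s.

15.67 m/s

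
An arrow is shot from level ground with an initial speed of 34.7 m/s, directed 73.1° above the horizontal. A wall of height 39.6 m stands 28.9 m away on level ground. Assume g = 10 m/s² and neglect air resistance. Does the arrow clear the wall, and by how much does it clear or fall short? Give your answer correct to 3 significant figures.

v_x = 34.7 cos 73.1° = 10.09 m/s; v_y0 = 34.7 sin 73.1° = 33.20 m/s.
Time to reach the wall: t = 28.9 / 10.09 = 2.864 s.
Height at that point: y = 33.20×2.864 − 5.000×2.864² = 54.07 m.
That is 54.07 − 39.6 = 14.5 m above the top of the wall, so the arrow clears it.

Yes — it clears the wall by 14.5 m.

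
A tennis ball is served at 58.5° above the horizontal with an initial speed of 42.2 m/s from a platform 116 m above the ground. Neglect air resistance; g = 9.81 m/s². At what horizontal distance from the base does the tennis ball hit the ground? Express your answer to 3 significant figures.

Components: v_x = 42.2 cos 58.5° = 22.05 m/s, v_y = 42.2 sin 58.5° = 35.98 m/s.
Vertical: 0 = 116 + 35.98 t − ½(9.81) t² ⇒ 4.905 t² − 35.98 t − 116 = 0.
t = [35.98 + √(1295 + 2276)] / 9.810 = 9.759 s.
Horizontal: R = v_x · t = 22.05 × 9.759 = 215 m.

215 m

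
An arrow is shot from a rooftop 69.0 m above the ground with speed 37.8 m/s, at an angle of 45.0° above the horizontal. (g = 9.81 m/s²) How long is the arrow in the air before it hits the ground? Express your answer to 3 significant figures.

Vertical component: v_y = 37.8 sin 45.0° = 26.73 m/s.
Taking up as positive with launch at y = 69.0 m, landing at y = 0: 0 = 69.0 + 26.73 t − ½(9.81) t².
Solving 4.905 t² − 26.73 t − 69.0 = 0 gives t = [26.73 + √(26.73² + 4·4.905·69.0)] / 9.810 = 7.36 s.

7.36 s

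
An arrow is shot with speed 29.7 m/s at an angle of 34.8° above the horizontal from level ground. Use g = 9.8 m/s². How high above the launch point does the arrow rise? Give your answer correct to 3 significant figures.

14.7 m

Vertical component of launch velocity: v_y = 29.7 sin 34.8° = 16.95 m/s.
At the highest point the vertical velocity is zero, so v_y² = 2 g h_max.
h_max = (16.95)² / (2 × 9.8) = 287.3 / 19.60 = 14.7 m.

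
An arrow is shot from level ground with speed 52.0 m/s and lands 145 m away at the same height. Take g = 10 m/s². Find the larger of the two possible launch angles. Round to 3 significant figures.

Level-ground range: R = v₀² sin(2θ)/g ⇒ sin 2θ = R g / v₀² = 145×10/52.0² = 0.5362.
2θ = arcsin(0.5362) = 32.43° or 180° − 32.43° = 147.57°.
So θ = 16.2° or θ = 73.8°.

73.8°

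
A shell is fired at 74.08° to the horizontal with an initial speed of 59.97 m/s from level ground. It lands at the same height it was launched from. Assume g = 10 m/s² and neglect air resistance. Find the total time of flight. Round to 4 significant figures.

11.53 s

Vertical component: v_y = 59.97 sin 74.08° = 57.670 m/s.
For a projectile landing at launch height, time of flight is t = 2 v_y / g = 2 × 57.670 / 10 = 11.53 s.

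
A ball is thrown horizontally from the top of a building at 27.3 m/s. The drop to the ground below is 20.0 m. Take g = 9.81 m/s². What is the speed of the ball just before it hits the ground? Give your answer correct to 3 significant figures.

33.7 m/s

Fall time: t = √(2 × 20.0 / 9.81) = 2.019 s.
At impact: v_x = 27.3 m/s (unchanged), v_y = g t = 9.81 × 2.019 = 19.81 m/s.
Speed = √(v_x² + v_y²) = √(745.3 + 392.4) = 33.7 m/s.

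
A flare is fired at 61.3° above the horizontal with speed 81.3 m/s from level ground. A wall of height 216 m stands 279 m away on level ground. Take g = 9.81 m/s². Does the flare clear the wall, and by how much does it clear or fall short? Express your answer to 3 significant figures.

v_x = 81.3 cos 61.3° = 39.04 m/s; v_y0 = 81.3 sin 61.3° = 71.31 m/s.
Time to reach the wall: t = 279 / 39.04 = 7.147 s.
Height at that point: y = 71.31×7.147 − 4.905×7.147² = 259.1 m.
That is 259.1 − 216 = 43.1 m above the top of the wall, so the flare clears it.

Yes — it clears the wall by 43.1 m.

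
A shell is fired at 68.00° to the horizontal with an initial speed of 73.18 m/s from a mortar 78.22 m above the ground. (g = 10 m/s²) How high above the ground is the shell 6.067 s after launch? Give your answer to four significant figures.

305.8 m

v_y0 = 73.18 sin 68.00° = 67.851 m/s.
y(t) = 78.22 + v_y0 t − ½ g t² = 78.22 + 67.851×6.067 − ½×10×6.067² = 305.8 m.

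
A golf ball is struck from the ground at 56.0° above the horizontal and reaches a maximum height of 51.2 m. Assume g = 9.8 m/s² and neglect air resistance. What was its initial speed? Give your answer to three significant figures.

At maximum height v_y = 0, so (v₀ sin θ)² = 2 g H.
v₀ sin 56.0° = √(2 × 9.8 × 51.2) = 31.68 m/s.
v₀ = 31.68 / sin 56.0° = 31.68 / 0.8290 = 38.2 m/s.

38.2 m/s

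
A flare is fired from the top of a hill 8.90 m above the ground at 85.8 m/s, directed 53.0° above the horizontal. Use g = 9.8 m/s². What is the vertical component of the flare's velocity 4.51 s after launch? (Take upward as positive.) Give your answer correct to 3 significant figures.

24.3 m/s

Initial vertical component: v_y0 = 85.8 sin 53.0° = 68.52 m/s.
v_y(t) = v_y0 − g t = 68.52 − 9.8 × 4.51 = 24.3 m/s.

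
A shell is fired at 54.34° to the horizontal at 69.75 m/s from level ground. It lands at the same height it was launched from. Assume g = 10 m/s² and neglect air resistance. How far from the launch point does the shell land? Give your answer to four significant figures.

For level ground, R = v₀² sin(2θ) / g.
sin(2 × 54.34°) = sin 108.68° = 0.9473.
R = (69.75)² × 0.9473 / 10 = 460.9 m.

460.9 m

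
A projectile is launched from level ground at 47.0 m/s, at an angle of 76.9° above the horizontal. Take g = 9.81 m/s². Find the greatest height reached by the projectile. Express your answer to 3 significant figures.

107 m

Vertical component of launch velocity: v_y = 47.0 sin 76.9° = 45.78 m/s.
At the highest point the vertical velocity is zero, so v_y² = 2 g h_max.
h_max = (45.78)² / (2 × 9.81) = 2096 / 19.62 = 107 m.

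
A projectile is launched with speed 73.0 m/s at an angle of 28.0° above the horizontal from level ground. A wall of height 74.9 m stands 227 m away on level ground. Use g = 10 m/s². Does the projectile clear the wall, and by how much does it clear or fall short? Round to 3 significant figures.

No — it falls 16.2 m short of clearing the wall.

v_x = 73.0 cos 28.0° = 64.46 m/s; v_y0 = 73.0 sin 28.0° = 34.27 m/s.
Time to reach the wall: t = 227 / 64.46 = 3.522 s.
Height at that point: y = 34.27×3.522 − 5.000×3.522² = 58.68 m.
That is 74.9 − 58.68 = 16.2 m below the top of the wall, so the projectile does not clear it.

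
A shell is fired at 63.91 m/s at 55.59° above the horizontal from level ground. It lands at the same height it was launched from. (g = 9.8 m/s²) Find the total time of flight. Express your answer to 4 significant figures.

Vertical component: v_y = 63.91 sin 55.59° = 52.727 m/s.
For a projectile landing at launch height, time of flight is t = 2 v_y / g = 2 × 52.727 / 9.8 = 10.76 s.

10.76 s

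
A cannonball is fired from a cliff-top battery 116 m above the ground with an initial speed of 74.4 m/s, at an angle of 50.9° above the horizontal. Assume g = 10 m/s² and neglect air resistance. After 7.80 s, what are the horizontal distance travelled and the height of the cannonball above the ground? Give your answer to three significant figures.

x = 366 m, y = 262 m

v_x = 74.4 cos 50.9° = 46.92 m/s; v_y0 = 74.4 sin 50.9° = 57.74 m/s.
x = v_x t = 46.92 × 7.80 = 366 m.
y = 116 + v_y0 t − ½ g t² = 262 m.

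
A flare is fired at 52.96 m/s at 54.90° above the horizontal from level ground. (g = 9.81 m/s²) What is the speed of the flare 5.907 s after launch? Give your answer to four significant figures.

33.78 m/s

v_x = 52.96 cos 54.90° = 30.452 m/s (constant).
v_y(t) = 52.96 sin 54.90° − g t = 43.329 − 9.81 × 5.907 = -14.619 m/s.
Speed = √(v_x² + v_y²) = √(927.32 + 213.72) = 33.78 m/s.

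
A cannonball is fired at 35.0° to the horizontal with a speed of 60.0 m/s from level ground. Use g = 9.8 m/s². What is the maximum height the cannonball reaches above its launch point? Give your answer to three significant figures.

Vertical component of launch velocity: v_y = 60.0 sin 35.0° = 34.41 m/s.
At the highest point the vertical velocity is zero, so v_y² = 2 g h_max.
h_max = (34.41)² / (2 × 9.8) = 1184 / 19.60 = 60.4 m.

60.4 m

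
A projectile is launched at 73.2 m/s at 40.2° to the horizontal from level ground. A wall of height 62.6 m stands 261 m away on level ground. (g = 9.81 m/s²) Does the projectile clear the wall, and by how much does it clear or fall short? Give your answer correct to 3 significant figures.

v_x = 73.2 cos 40.2° = 55.91 m/s; v_y0 = 73.2 sin 40.2° = 47.25 m/s.
Time to reach the wall: t = 261 / 55.91 = 4.668 s.
Height at that point: y = 47.25×4.668 − 4.905×4.668² = 113.7 m.
That is 113.7 − 62.6 = 51.1 m above the top of the wall, so the projectile clears it.

Yes — it clears the wall by 51.1 m.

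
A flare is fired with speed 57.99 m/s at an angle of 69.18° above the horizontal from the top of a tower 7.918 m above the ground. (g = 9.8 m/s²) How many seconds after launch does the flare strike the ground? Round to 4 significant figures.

11.21 s

Vertical component: v_y = 57.99 sin 69.18° = 54.203 m/s.
Taking up as positive with launch at y = 7.918 m, landing at y = 0: 0 = 7.918 + 54.203 t − ½(9.8) t².
Solving 4.900 t² − 54.203 t − 7.918 = 0 gives t = [54.203 + √(54.203² + 4·4.900·7.918)] / 9.800 = 11.21 s.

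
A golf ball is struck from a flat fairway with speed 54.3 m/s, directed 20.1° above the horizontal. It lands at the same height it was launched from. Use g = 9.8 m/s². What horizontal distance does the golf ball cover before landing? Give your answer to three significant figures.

194 m

For level ground, R = v₀² sin(2θ) / g.
sin(2 × 20.1°) = sin 40.20° = 0.6455.
R = (54.3)² × 0.6455 / 9.8 = 194 m.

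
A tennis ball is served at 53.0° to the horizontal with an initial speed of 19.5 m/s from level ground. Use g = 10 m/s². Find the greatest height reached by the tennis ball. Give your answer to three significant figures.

Vertical component of launch velocity: v_y = 19.5 sin 53.0° = 15.57 m/s.
At the highest point the vertical velocity is zero, so v_y² = 2 g h_max.
h_max = (15.57)² / (2 × 10) = 242.4 / 20.00 = 12.1 m.

12.1 m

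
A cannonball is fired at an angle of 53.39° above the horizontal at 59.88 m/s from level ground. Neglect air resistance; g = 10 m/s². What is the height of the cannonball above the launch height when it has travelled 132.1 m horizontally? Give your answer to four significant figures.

v_x = 59.88 cos 53.39° = 35.710 m/s, v_y0 = 59.88 sin 53.39° = 48.066 m/s.
Time to reach x = 132.1 m: t = x / v_x = 132.1 / 35.710 = 3.6992 s.
y = v_y0 t − ½ g t² = 48.066×3.6992 − 5.000×3.6992² = 109.4 m.

109.4 m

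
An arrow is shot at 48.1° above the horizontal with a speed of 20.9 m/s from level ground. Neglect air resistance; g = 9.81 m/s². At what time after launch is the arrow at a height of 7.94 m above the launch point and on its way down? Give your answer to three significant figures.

v_y0 = 20.9 sin 48.1° = 15.56 m/s.
Set y = v_y0 t − ½ g t² = 7.94: 4.905 t² − 15.56 t + 7.94 = 0.
t = [15.56 ± √(242.1 − 155.8)] / 9.81 = (15.56 ± 9.290) / 9.81, giving t = 0.639 s or t = 2.53 s.
On the way down corresponds to the larger root: t = 2.53 s.

2.53 s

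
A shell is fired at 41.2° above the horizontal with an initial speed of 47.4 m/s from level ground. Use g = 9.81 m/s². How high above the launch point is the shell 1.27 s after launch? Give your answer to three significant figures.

v_y0 = 47.4 sin 41.2° = 31.22 m/s.
y(t) = v_y0 t − ½ g t² = 31.22×1.27 − 4.905×1.27² = 31.7 m.

31.7 m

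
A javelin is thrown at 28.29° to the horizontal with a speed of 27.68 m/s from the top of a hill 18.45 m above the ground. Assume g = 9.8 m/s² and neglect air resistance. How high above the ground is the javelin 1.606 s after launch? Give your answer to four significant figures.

v_y0 = 27.68 sin 28.29° = 13.119 m/s.
y(t) = 18.45 + v_y0 t − ½ g t² = 18.45 + 13.119×1.606 − ½×9.8×1.606² = 26.88 m.

26.88 m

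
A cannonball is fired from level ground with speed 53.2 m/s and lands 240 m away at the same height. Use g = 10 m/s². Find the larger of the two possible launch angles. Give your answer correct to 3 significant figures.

Level-ground range: R = v₀² sin(2θ)/g ⇒ sin 2θ = R g / v₀² = 240×10/53.2² = 0.8480.
2θ = arcsin(0.8480) = 57.99° or 180° − 57.99° = 122.01°.
So θ = 29.0° or θ = 61.0°.

61.0°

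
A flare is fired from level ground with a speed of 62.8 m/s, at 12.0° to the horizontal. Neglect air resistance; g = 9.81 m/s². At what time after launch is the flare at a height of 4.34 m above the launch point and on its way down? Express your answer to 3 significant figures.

2.27 s

v_y0 = 62.8 sin 12.0° = 13.06 m/s.
Set y = v_y0 t − ½ g t² = 4.34: 4.905 t² − 13.06 t + 4.34 = 0.
t = [13.06 ± √(170.6 − 85.15)] / 9.81 = (13.06 ± 9.244) / 9.81, giving t = 0.389 s or t = 2.27 s.
On the way down corresponds to the larger root: t = 2.27 s.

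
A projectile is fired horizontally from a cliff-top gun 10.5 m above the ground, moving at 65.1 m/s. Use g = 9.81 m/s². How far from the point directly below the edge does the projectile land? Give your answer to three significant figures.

95.2 m

Initial vertical velocity is zero, so the fall time comes from h = ½ g t²: t = √(2 × 10.5 / 9.81) = 1.463 s.
Horizontal motion is uniform at 65.1 m/s, so x = 65.1 × 1.463 = 95.2 m.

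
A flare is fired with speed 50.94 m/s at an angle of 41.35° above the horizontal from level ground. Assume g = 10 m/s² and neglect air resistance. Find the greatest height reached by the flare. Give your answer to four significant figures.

Vertical component of launch velocity: v_y = 50.94 sin 41.35° = 33.654 m/s.
At the highest point the vertical velocity is zero, so v_y² = 2 g h_max.
h_max = (33.654)² / (2 × 10) = 1132.6 / 20.00 = 56.63 m.

56.63 m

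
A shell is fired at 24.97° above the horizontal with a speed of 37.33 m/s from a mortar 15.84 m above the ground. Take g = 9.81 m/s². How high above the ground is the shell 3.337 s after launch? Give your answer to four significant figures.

13.81 m

v_y0 = 37.33 sin 24.97° = 15.759 m/s.
y(t) = 15.84 + v_y0 t − ½ g t² = 15.84 + 15.759×3.337 − ½×9.81×3.337² = 13.81 m.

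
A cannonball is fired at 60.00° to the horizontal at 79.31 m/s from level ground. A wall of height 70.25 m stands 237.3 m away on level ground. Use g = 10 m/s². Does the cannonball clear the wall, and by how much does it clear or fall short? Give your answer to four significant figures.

Yes — it clears the wall by 161.7 m.

v_x = 79.31 cos 60.00° = 39.655 m/s; v_y0 = 79.31 sin 60.00° = 68.684 m/s.
Time to reach the wall: t = 237.3 / 39.655 = 5.9841 s.
Height at that point: y = 68.684×5.9841 − 5.000×5.9841² = 231.96 m.
That is 231.96 − 70.25 = 161.7 m above the top of the wall, so the cannonball clears it.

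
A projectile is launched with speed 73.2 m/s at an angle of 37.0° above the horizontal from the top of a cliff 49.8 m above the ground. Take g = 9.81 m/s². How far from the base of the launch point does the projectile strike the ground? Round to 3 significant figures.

Components: v_x = 73.2 cos 37.0° = 58.46 m/s, v_y = 73.2 sin 37.0° = 44.05 m/s.
Vertical: 0 = 49.8 + 44.05 t − ½(9.81) t² ⇒ 4.905 t² − 44.05 t − 49.8 = 0.
t = [44.05 + √(1940 + 977.1)] / 9.810 = 9.996 s.
Horizontal: R = v_x · t = 58.46 × 9.996 = 584 m.

584 m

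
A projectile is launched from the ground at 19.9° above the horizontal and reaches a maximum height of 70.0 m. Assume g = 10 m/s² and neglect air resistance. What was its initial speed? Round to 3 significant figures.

At maximum height v_y = 0, so (v₀ sin θ)² = 2 g H.
v₀ sin 19.9° = √(2 × 10 × 70.0) = 37.42 m/s.
v₀ = 37.42 / sin 19.9° = 37.42 / 0.3404 = 110 m/s.

110 m/s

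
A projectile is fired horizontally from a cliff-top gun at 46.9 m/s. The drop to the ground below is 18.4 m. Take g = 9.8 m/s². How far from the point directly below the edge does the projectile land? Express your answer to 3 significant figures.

90.9 m

Initial vertical velocity is zero, so the fall time comes from h = ½ g t²: t = √(2 × 18.4 / 9.8) = 1.938 s.
Horizontal motion is uniform at 46.9 m/s, so x = 46.9 × 1.938 = 90.9 m.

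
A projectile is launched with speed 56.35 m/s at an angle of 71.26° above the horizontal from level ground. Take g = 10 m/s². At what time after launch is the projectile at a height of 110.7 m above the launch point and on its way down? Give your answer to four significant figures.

v_y0 = 56.35 sin 71.26° = 53.363 m/s.
Set y = v_y0 t − ½ g t² = 110.7: 5.000 t² − 53.363 t + 110.7 = 0.
t = [53.363 ± √(2847.6 − 2214.0)] / 10 = (53.363 ± 25.171) / 10, giving t = 2.819 s or t = 7.853 s.
On the way down corresponds to the larger root: t = 7.853 s.

7.853 s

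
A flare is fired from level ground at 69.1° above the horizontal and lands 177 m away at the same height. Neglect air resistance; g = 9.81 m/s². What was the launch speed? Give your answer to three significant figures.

On level ground, R = v₀² sin(2θ) / g, so v₀ = √(R g / sin 2θ).
sin(2 × 69.1°) = 0.6665.
v₀ = √(177 × 9.81 / 0.6665) = √2605 = 51.0 m/s.

51.0 m/s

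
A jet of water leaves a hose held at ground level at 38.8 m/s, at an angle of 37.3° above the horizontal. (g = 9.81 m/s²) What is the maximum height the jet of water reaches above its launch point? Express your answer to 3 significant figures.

Vertical component of launch velocity: v_y = 38.8 sin 37.3° = 23.51 m/s.
At the highest point the vertical velocity is zero, so v_y² = 2 g h_max.
h_max = (23.51)² / (2 × 9.81) = 552.7 / 19.62 = 28.2 m.

28.2 m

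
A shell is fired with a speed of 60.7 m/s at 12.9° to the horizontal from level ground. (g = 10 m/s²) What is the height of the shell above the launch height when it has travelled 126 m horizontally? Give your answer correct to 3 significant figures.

6.18 m

v_x = 60.7 cos 12.9° = 59.17 m/s, v_y0 = 60.7 sin 12.9° = 13.55 m/s.
Time to reach x = 126 m: t = x / v_x = 126 / 59.17 = 2.129 s.
y = v_y0 t − ½ g t² = 13.55×2.129 − 5.000×2.129² = 6.18 m.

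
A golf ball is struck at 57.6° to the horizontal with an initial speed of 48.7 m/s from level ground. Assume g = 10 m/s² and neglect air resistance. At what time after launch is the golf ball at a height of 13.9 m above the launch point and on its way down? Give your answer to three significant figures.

v_y0 = 48.7 sin 57.6° = 41.12 m/s.
Set y = v_y0 t − ½ g t² = 13.9: 5.000 t² − 41.12 t + 13.9 = 0.
t = [41.12 ± √(1691 − 278.0)] / 10 = (41.12 ± 37.59) / 10, giving t = 0.353 s or t = 7.87 s.
On the way down corresponds to the larger root: t = 7.87 s.

7.87 s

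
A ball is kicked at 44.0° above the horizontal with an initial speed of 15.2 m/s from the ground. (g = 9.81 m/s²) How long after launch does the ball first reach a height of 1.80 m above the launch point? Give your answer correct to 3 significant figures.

0.187 s

v_y0 = 15.2 sin 44.0° = 10.56 m/s.
Set y = v_y0 t − ½ g t² = 1.80: 4.905 t² − 10.56 t + 1.80 = 0.
t = [10.56 ± √(111.5 − 35.32)] / 9.81 = (10.56 ± 8.728) / 9.81, giving t = 0.187 s or t = 1.97 s.
The ball is on the way up at the first time, so t = 0.187 s.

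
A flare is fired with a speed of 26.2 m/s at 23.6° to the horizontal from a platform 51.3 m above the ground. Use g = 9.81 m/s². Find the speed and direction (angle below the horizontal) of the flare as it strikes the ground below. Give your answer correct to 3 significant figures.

v_x = 26.2 cos 23.6° = 24.01 m/s (constant).
|v_y| at impact = √((10.49)² + 2×9.81×51.3) = 33.41 m/s.
Speed = √(24.01² + 33.41²) = 41.1 m/s; angle = arctan(33.41/24.01) = 54.3° below horizontal.

41.1 m/s at 54.3° below the horizontal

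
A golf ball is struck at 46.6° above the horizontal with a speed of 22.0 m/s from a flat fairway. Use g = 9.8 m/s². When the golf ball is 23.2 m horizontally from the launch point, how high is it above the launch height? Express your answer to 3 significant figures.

13.0 m

v_x = 22.0 cos 46.6° = 15.12 m/s, v_y0 = 22.0 sin 46.6° = 15.98 m/s.
Time to reach x = 23.2 m: t = x / v_x = 23.2 / 15.12 = 1.534 s.
y = v_y0 t − ½ g t² = 15.98×1.534 − 4.900×1.534² = 13.0 m.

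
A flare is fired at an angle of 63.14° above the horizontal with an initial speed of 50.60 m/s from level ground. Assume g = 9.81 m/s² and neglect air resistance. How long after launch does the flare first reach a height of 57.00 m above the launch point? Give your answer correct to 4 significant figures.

v_y0 = 50.60 sin 63.14° = 45.141 m/s.
Set y = v_y0 t − ½ g t² = 57.00: 4.905 t² − 45.141 t + 57.00 = 0.
t = [45.141 ± √(2037.7 − 1118.3)] / 9.81 = (45.141 ± 30.322) / 9.81, giving t = 1.511 s or t = 7.692 s.
The flare is on the way up at the first time, so t = 1.511 s.

1.511 s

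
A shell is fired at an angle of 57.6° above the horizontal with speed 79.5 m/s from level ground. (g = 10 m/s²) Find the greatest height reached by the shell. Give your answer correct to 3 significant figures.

Vertical component of launch velocity: v_y = 79.5 sin 57.6° = 67.12 m/s.
At the highest point the vertical velocity is zero, so v_y² = 2 g h_max.
h_max = (67.12)² / (2 × 10) = 4505 / 20.00 = 225 m.

225 m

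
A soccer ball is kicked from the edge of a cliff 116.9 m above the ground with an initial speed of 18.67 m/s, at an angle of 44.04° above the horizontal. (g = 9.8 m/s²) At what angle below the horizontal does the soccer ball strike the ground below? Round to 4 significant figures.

v_x = 18.67 cos 44.04° = 13.421 m/s.
At impact |v_y| = √(v_y0² + 2 g h) = √(12.979² + 2×9.8×116.9) = 49.595 m/s.
Angle below horizontal = arctan(|v_y| / v_x) = arctan(49.595 / 13.421) = 74.86°.

74.86°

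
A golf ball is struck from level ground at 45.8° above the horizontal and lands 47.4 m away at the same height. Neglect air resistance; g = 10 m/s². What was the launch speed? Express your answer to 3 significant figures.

21.8 m/s

On level ground, R = v₀² sin(2θ) / g, so v₀ = √(R g / sin 2θ).
sin(2 × 45.8°) = 0.9996.
v₀ = √(47.4 × 10 / 0.9996) = √474.2 = 21.8 m/s.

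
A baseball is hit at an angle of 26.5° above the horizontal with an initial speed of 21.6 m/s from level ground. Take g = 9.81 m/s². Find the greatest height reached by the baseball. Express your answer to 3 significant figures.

4.73 m

Vertical component of launch velocity: v_y = 21.6 sin 26.5° = 9.638 m/s.
At the highest point the vertical velocity is zero, so v_y² = 2 g h_max.
h_max = (9.638)² / (2 × 9.81) = 92.89 / 19.62 = 4.73 m.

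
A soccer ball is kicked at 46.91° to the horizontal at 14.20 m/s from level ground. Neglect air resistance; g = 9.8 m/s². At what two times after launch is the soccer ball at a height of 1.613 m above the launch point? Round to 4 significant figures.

v_y0 = 14.20 sin 46.91° = 10.370 m/s.
Set y = v_y0 t − ½ g t² = 1.613: 4.900 t² − 10.370 t + 1.613 = 0.
t = [10.370 ± √(107.54 − 31.615)] / 9.8 = (10.370 ± 8.7135) / 9.8, giving t = 0.1690 s or t = 1.947 s.
So the soccer ball is at 1.613 m at t = 0.1690 s (rising) and t = 1.947 s (falling).

0.1690 s and 1.947 s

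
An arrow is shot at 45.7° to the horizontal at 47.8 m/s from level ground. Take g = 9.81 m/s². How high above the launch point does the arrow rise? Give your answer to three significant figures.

Vertical component of launch velocity: v_y = 47.8 sin 45.7° = 34.21 m/s.
At the highest point the vertical velocity is zero, so v_y² = 2 g h_max.
h_max = (34.21)² / (2 × 9.81) = 1170 / 19.62 = 59.6 m.

59.6 m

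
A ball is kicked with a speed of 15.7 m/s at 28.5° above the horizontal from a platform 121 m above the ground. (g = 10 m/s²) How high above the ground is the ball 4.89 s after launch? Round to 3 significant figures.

v_y0 = 15.7 sin 28.5° = 7.491 m/s.
y(t) = 121 + v_y0 t − ½ g t² = 121 + 7.491×4.89 − ½×10×4.89² = 38.1 m.

38.1 m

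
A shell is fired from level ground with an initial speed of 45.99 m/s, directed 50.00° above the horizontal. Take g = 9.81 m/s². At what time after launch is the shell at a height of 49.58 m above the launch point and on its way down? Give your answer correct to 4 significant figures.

v_y0 = 45.99 sin 50.00° = 35.230 m/s.
Set y = v_y0 t − ½ g t² = 49.58: 4.905 t² − 35.230 t + 49.58 = 0.
t = [35.230 ± √(1241.2 − 972.76)] / 9.81 = (35.230 ± 16.384) / 9.81, giving t = 1.921 s or t = 5.261 s.
On the way down corresponds to the larger root: t = 5.261 s.

5.261 s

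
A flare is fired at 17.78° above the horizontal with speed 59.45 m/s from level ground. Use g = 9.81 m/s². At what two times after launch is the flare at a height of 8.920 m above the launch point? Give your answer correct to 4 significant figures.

v_y0 = 59.45 sin 17.78° = 18.154 m/s.
Set y = v_y0 t − ½ g t² = 8.920: 4.905 t² − 18.154 t + 8.920 = 0.
t = [18.154 ± √(329.57 − 175.01)] / 9.81 = (18.154 ± 12.432) / 9.81, giving t = 0.5833 s or t = 3.118 s.
So the flare is at 8.920 m at t = 0.5833 s (rising) and t = 3.118 s (falling).

0.5833 s and 3.118 s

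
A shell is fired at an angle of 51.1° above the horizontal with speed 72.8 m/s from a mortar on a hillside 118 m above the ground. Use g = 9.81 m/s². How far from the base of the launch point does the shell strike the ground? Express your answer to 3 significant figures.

Components: v_x = 72.8 cos 51.1° = 45.72 m/s, v_y = 72.8 sin 51.1° = 56.66 m/s.
Vertical: 0 = 118 + 56.66 t − ½(9.81) t² ⇒ 4.905 t² − 56.66 t − 118 = 0.
t = [56.66 + √(3210 + 2315)] / 9.810 = 13.35 s.
Horizontal: R = v_x · t = 45.72 × 13.35 = 610 m.

610 m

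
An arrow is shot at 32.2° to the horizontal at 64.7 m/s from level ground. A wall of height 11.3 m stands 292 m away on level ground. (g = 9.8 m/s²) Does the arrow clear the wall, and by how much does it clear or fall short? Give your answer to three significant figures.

Yes — it clears the wall by 33.2 m.

v_x = 64.7 cos 32.2° = 54.75 m/s; v_y0 = 64.7 sin 32.2° = 34.48 m/s.
Time to reach the wall: t = 292 / 54.75 = 5.333 s.
Height at that point: y = 34.48×5.333 − 4.900×5.333² = 44.52 m.
That is 44.52 − 11.3 = 33.2 m above the top of the wall, so the arrow clears it.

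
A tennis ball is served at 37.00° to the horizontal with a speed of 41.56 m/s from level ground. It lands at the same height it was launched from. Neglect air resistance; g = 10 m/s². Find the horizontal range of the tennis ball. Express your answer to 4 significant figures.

Components: v_x = 41.56 cos 37.00° = 33.191 m/s, v_y = 41.56 sin 37.00° = 25.011 m/s.
Time of flight (same landing height): t = 2 v_y / g = 2 × 25.011 / 10 = 5.0022 s.
Range: R = v_x · t = 33.191 × 5.0022 = 166.0 m.

166.0 m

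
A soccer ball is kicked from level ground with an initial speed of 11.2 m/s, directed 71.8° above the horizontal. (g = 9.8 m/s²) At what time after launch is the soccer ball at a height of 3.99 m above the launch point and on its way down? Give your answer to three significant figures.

v_y0 = 11.2 sin 71.8° = 10.64 m/s.
Set y = v_y0 t − ½ g t² = 3.99: 4.900 t² − 10.64 t + 3.99 = 0.
t = [10.64 ± √(113.2 − 78.20)] / 9.8 = (10.64 ± 5.916) / 9.8, giving t = 0.482 s or t = 1.69 s.
On the way down corresponds to the larger root: t = 1.69 s.

1.69 s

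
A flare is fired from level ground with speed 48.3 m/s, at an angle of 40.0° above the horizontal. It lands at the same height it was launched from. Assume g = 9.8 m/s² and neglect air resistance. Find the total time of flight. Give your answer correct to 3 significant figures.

6.34 s

Vertical component: v_y = 48.3 sin 40.0° = 31.05 m/s.
For a projectile landing at launch height, time of flight is t = 2 v_y / g = 2 × 31.05 / 9.8 = 6.34 s.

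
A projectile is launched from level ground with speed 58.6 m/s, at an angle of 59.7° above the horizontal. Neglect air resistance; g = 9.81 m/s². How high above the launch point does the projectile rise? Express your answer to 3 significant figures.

130 m

Vertical component of launch velocity: v_y = 58.6 sin 59.7° = 50.59 m/s.
At the highest point the vertical velocity is zero, so v_y² = 2 g h_max.
h_max = (50.59)² / (2 × 9.81) = 2559 / 19.62 = 130 m.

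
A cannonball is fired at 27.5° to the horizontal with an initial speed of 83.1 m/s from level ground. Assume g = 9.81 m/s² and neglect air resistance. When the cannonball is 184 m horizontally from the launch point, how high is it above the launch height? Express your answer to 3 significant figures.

v_x = 83.1 cos 27.5° = 73.71 m/s, v_y0 = 83.1 sin 27.5° = 38.37 m/s.
Time to reach x = 184 m: t = x / v_x = 184 / 73.71 = 2.496 s.
y = v_y0 t − ½ g t² = 38.37×2.496 − 4.905×2.496² = 65.2 m.

65.2 m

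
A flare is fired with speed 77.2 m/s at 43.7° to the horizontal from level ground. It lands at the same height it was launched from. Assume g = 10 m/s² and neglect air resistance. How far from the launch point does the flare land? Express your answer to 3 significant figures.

For level ground, R = v₀² sin(2θ) / g.
sin(2 × 43.7°) = sin 87.40° = 0.9990.
R = (77.2)² × 0.9990 / 10 = 595 m.

595 m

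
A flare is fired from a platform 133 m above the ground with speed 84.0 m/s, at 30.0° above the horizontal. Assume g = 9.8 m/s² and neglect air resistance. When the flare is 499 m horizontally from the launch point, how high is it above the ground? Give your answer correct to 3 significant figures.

191 m

v_x = 84.0 cos 30.0° = 72.75 m/s, v_y0 = 84.0 sin 30.0° = 42.00 m/s.
Time to reach x = 499 m: t = x / v_x = 499 / 72.75 = 6.859 s.
y = 133 + v_y0 t − ½ g t² = 133 + 42.00×6.859 − 4.900×6.859² = 191 m.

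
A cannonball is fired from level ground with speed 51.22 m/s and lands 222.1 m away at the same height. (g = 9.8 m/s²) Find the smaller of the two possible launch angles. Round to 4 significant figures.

Level-ground range: R = v₀² sin(2θ)/g ⇒ sin 2θ = R g / v₀² = 222.1×9.8/51.22² = 0.8297.
2θ = arcsin(0.8297) = 56.068° or 180° − 56.068° = 123.932°.
So θ = 28.03° or θ = 61.97°.

28.03°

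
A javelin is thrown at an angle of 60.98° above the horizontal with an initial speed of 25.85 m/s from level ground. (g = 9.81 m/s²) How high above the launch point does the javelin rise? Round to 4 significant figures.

Vertical component of launch velocity: v_y = 25.85 sin 60.98° = 22.605 m/s.
At the highest point the vertical velocity is zero, so v_y² = 2 g h_max.
h_max = (22.605)² / (2 × 9.81) = 510.99 / 19.62 = 26.04 m.

26.04 m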